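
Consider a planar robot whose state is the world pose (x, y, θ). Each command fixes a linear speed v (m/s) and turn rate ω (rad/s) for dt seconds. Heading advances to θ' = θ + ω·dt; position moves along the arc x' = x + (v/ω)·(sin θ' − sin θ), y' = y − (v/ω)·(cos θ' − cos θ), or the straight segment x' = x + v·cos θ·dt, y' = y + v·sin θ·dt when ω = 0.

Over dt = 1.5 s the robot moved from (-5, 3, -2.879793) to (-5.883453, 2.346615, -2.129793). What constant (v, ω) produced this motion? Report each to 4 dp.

Δθ = -2.129793 − -2.879793 = 0.750000
ω = Δθ/dt = 0.750000/1.5 = 0.5000
R = Δx/(sin θ' − sin θ) = 1.5000
v = R·ω = 1.5000·0.5000 = 0.7500

v = 0.7500, ω = 0.5000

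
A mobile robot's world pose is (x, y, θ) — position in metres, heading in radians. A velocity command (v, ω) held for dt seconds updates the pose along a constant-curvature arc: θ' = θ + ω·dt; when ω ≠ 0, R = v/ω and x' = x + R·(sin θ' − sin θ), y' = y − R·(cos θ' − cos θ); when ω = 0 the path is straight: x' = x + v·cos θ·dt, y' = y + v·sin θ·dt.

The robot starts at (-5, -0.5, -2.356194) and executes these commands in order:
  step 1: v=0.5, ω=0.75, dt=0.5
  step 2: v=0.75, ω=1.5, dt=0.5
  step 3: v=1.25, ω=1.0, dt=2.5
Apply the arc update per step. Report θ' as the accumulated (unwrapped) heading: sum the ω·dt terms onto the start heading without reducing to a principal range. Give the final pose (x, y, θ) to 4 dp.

(-2.7808, -1.0269, 1.2688)

step 1: θ'=-1.9812 (R=0.6667) → pose (-5.1399, -0.7054, -1.9812)
step 2: θ'=-1.2312 (R=0.5000) → pose (-5.1529, -1.0715, -1.2312)
step 3: θ'=1.2688 (R=1.2500) → pose (-2.7808, -1.0269, 1.2688)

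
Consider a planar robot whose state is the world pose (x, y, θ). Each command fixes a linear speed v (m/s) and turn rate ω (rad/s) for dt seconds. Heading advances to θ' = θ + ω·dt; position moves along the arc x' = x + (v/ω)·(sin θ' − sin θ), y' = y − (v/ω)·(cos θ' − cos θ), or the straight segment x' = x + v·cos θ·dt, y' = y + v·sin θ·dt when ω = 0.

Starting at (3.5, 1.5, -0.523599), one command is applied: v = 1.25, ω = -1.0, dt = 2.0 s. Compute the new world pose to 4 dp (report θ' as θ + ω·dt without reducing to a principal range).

(3.5993, -0.6013, -2.5236)

θ' = -0.5236 + -1.0·2.0 = -2.5236
R = v/ω = 1.25/-1.0 = -1.2500
x' = 3.5 + -1.2500·(sin -2.5236 − sin -0.5236) = 3.5993
y' = 1.5 − -1.2500·(cos -2.5236 − cos -0.5236) = -0.6013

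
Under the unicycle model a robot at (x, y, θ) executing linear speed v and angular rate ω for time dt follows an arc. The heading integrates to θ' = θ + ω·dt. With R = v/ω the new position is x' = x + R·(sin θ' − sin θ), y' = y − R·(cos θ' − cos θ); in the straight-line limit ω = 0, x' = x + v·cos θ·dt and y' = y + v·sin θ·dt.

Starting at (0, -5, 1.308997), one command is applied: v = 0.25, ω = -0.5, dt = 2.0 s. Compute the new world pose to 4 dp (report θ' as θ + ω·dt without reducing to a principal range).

(0.3309, -4.6531, 0.3090)

θ' = 1.3090 + -0.5·2.0 = 0.3090
R = v/ω = 0.25/-0.5 = -0.5000
x' = 0 + -0.5000·(sin 0.3090 − sin 1.3090) = 0.3309
y' = -5 − -0.5000·(cos 0.3090 − cos 1.3090) = -4.6531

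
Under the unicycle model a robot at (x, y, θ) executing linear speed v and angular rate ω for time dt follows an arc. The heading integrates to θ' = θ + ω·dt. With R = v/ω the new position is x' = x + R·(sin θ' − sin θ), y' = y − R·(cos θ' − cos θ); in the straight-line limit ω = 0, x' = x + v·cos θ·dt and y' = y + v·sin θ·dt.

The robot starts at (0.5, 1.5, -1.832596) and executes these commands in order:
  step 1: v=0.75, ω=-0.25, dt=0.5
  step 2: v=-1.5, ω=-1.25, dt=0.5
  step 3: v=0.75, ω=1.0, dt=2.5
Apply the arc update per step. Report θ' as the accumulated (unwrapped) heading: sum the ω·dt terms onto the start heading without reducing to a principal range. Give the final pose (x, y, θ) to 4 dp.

(1.1914, 0.3262, -0.0826)

step 1: θ'=-1.9576 (R=-3.0000) → pose (0.3806, 1.1448, -1.9576)
step 2: θ'=-2.5826 (R=1.2000) → pose (0.8555, 1.7095, -2.5826)
step 3: θ'=-0.0826 (R=0.7500) → pose (1.1914, 0.3262, -0.0826)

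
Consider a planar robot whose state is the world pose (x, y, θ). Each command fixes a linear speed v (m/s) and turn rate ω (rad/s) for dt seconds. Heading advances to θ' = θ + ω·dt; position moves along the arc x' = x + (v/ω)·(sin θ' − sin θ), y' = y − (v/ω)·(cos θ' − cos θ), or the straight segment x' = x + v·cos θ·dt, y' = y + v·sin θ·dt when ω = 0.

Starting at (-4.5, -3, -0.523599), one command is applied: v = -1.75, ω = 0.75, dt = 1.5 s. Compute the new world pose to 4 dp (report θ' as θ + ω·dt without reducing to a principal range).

(-6.9869, -3.0968, 0.6014)

θ' = -0.5236 + 0.75·1.5 = 0.6014
R = v/ω = -1.75/0.75 = -2.3333
x' = -4.5 + -2.3333·(sin 0.6014 − sin -0.5236) = -6.9869
y' = -3 − -2.3333·(cos 0.6014 − cos -0.5236) = -3.0968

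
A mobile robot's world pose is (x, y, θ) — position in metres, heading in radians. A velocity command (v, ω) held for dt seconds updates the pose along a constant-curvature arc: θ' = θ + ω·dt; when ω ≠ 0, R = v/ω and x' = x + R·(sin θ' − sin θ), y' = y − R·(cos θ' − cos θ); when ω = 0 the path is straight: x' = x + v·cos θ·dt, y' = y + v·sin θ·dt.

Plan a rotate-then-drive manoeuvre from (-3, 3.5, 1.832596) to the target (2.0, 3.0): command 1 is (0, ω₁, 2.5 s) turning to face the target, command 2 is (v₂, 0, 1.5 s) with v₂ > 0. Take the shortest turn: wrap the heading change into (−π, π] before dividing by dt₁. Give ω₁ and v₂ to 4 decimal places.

heading to target = atan2(3−3.5, 2−-3) = -0.0997
Δθ = wrap(-0.0997 − 1.8326) = -1.9323; ω₁ = Δθ/dt₁ = -0.7729
distance = √((2−-3)² + (3−3.5)²) = 5.0249; v₂ = distance/dt₂ = 3.3500

ω₁ = -0.7729, v₂ = 3.3500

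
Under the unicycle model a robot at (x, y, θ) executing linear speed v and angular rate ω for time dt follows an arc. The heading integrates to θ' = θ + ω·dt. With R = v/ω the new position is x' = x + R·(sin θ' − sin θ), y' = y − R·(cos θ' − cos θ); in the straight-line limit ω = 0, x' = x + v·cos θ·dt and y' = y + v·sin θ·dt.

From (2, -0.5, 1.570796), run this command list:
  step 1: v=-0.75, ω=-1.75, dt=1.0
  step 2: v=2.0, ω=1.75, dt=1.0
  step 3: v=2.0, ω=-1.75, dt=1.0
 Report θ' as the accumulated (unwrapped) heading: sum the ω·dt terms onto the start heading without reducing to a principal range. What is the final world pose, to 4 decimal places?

(4.1882, 1.3274, -0.1792)

step 1: θ'=-0.1792 (R=0.4286) → pose (1.4950, -0.9217, -0.1792)
step 2: θ'=1.5708 (R=1.1429) → pose (2.8416, 0.2028, 1.5708)
step 3: θ'=-0.1792 (R=-1.1429) → pose (4.1882, 1.3274, -0.1792)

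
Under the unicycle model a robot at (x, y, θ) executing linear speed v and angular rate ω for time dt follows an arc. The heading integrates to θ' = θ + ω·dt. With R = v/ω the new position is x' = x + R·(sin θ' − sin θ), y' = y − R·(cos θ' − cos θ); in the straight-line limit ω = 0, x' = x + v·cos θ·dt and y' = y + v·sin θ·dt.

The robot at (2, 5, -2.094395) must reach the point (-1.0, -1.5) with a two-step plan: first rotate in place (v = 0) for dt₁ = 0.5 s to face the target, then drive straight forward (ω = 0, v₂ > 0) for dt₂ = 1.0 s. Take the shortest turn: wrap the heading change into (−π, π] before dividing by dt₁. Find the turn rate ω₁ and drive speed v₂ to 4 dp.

heading to target = atan2(-1.5−5, -1−2) = -2.0032
Δθ = wrap(-2.0032 − -2.0944) = 0.0912; ω₁ = Δθ/dt₁ = 0.1824
distance = √((-1−2)² + (-1.5−5)²) = 7.1589; v₂ = distance/dt₂ = 7.1589

ω₁ = 0.1824, v₂ = 7.1589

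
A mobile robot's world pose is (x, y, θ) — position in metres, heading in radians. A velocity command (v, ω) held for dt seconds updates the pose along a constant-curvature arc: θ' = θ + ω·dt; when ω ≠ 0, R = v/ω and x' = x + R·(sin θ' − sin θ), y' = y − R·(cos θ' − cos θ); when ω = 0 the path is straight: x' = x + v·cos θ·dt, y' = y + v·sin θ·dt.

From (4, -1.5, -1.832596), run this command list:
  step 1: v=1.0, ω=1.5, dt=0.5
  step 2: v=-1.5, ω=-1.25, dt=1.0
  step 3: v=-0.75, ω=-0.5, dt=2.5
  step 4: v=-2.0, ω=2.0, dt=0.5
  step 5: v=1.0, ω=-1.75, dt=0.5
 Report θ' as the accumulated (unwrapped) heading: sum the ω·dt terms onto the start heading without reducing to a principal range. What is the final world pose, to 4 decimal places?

(6.4489, -0.2751, -3.4576)

step 1: θ'=-1.0826 (R=0.6667) → pose (4.0552, -1.9852, -1.0826)
step 2: θ'=-2.3326 (R=1.2000) → pose (4.2467, -0.5941, -2.3326)
step 3: θ'=-3.5826 (R=1.5000) → pose (5.9723, -0.2730, -3.5826)
step 4: θ'=-2.5826 (R=-1.0000) → pose (6.9295, -0.2164, -2.5826)
step 5: θ'=-3.4576 (R=-0.5714) → pose (6.4489, -0.2751, -3.4576)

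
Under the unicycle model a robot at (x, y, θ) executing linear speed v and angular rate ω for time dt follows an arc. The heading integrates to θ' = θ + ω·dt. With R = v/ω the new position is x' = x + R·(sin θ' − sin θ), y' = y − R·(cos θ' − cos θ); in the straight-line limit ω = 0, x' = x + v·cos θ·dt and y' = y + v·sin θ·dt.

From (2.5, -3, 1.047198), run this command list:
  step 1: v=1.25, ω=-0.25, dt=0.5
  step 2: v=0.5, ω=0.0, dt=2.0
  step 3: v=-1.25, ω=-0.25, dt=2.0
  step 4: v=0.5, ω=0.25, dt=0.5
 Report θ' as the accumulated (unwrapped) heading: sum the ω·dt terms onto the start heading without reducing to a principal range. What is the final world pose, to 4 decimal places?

step 1: θ'=0.9222 (R=-5.0000) → pose (2.8455, -2.4796, 0.9222)
step 2: θ'=0.9222 (straight) → pose (3.4495, -1.6827, 0.9222)
step 3: θ'=0.4222 (R=5.0000) → pose (1.5137, -3.2233, 0.4222)
step 4: θ'=0.5472 (R=2.0000) → pose (1.7348, -3.1069, 0.5472)

(1.7348, -3.1069, 0.5472)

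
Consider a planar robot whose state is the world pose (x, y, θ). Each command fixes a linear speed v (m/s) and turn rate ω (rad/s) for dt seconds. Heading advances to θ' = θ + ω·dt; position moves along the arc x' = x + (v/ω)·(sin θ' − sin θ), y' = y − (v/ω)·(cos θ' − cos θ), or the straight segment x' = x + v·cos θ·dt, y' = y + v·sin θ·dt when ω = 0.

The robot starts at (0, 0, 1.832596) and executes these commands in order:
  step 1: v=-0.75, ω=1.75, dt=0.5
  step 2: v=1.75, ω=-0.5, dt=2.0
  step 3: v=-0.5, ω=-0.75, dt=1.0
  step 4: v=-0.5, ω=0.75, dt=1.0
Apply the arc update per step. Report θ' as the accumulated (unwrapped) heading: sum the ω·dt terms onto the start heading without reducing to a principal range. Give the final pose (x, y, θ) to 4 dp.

(-1.9923, 1.4712, 1.7076)

step 1: θ'=2.7076 (R=-0.4286) → pose (0.2338, -0.2779, 2.7076)
step 2: θ'=1.7076 (R=-3.5000) → pose (-1.7618, 2.4203, 1.7076)
step 3: θ'=0.9576 (R=0.6667) → pose (-1.8770, 1.9457, 0.9576)
step 4: θ'=1.7076 (R=-0.6667) → pose (-1.9923, 1.4712, 1.7076)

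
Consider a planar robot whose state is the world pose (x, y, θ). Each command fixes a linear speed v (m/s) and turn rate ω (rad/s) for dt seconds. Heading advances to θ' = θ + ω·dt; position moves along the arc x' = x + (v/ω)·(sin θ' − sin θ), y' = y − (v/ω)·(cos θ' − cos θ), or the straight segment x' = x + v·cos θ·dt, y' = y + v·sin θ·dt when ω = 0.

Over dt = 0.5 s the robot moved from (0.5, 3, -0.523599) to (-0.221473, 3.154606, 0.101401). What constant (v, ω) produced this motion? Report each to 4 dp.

v = -1.5000, ω = 1.2500

Δθ = 0.101401 − -0.523599 = 0.625000
ω = Δθ/dt = 0.625000/0.5 = 1.2500
R = Δx/(sin θ' − sin θ) = -1.2000
v = R·ω = -1.2000·1.2500 = -1.5000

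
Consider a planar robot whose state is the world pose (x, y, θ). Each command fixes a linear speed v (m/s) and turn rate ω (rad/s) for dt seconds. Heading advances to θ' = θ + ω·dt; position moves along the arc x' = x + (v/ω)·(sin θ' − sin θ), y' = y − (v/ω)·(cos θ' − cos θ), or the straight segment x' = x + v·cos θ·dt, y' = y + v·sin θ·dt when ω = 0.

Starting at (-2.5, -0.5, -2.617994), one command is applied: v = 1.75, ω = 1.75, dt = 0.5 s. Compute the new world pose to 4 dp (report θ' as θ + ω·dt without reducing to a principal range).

(-2.9852, -1.1947, -1.7430)

θ' = -2.6180 + 1.75·0.5 = -1.7430
R = v/ω = 1.75/1.75 = 1.0000
x' = -2.5 + 1.0000·(sin -1.7430 − sin -2.6180) = -2.9852
y' = -0.5 − 1.0000·(cos -1.7430 − cos -2.6180) = -1.1947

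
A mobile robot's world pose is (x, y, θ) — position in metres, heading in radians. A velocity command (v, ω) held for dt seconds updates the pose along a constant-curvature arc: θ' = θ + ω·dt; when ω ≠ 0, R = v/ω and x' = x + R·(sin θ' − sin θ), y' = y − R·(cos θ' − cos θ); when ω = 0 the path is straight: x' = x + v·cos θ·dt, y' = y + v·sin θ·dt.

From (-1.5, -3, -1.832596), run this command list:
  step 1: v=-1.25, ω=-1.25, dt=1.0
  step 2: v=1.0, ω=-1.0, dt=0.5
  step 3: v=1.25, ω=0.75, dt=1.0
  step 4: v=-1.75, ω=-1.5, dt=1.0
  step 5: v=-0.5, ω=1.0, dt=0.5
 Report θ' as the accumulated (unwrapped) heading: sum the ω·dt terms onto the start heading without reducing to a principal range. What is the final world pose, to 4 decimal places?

(-0.7131, -2.9649, -3.8326)

step 1: θ'=-3.0826 (R=1.0000) → pose (-0.5930, -2.2606, -3.0826)
step 2: θ'=-3.5826 (R=-1.0000) → pose (-1.0788, -2.1666, -3.5826)
step 3: θ'=-2.8326 (R=1.6667) → pose (-2.2971, -2.0861, -2.8326)
step 4: θ'=-4.3326 (R=1.1667) → pose (-0.8588, -2.7650, -4.3326)
step 5: θ'=-3.8326 (R=-0.5000) → pose (-0.7131, -2.9649, -3.8326)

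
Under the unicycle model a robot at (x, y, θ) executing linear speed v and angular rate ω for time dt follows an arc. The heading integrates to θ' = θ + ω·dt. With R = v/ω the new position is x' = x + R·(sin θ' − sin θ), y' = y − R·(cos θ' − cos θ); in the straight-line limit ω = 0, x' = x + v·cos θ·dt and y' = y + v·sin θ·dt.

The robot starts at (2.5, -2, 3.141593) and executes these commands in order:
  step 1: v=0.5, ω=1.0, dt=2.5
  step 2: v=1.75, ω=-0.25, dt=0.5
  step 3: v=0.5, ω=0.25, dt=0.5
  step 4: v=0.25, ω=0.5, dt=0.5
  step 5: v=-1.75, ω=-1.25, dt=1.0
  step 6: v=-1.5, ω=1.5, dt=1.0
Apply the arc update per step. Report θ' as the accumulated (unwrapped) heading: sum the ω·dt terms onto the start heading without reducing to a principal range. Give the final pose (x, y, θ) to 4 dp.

step 1: θ'=5.6416 (R=0.5000) → pose (2.2008, -2.9006, 5.6416)
step 2: θ'=5.5166 (R=-7.0000) → pose (2.8673, -3.4666, 5.5166)
step 3: θ'=5.6416 (R=2.0000) → pose (3.0577, -3.6284, 5.6416)
step 4: θ'=5.8916 (R=0.5000) → pose (3.1661, -3.6899, 5.8916)
step 5: θ'=4.6416 (R=1.4000) → pose (2.3039, -2.2969, 4.6416)
step 6: θ'=6.1416 (R=-1.0000) → pose (1.4475, -1.2362, 6.1416)

(1.4475, -1.2362, 6.1416)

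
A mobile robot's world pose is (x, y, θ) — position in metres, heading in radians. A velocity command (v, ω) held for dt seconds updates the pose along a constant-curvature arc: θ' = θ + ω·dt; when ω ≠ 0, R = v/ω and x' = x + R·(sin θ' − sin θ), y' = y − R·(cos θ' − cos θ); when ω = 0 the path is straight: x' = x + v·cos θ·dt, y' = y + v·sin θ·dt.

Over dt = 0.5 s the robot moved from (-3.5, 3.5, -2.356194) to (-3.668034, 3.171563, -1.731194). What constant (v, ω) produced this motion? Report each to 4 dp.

Δθ = -1.731194 − -2.356194 = 0.625000
ω = Δθ/dt = 0.625000/0.5 = 1.2500
R = −Δy/(cos θ' − cos θ) = 0.6000
v = R·ω = 0.6000·1.2500 = 0.7500

v = 0.7500, ω = 1.2500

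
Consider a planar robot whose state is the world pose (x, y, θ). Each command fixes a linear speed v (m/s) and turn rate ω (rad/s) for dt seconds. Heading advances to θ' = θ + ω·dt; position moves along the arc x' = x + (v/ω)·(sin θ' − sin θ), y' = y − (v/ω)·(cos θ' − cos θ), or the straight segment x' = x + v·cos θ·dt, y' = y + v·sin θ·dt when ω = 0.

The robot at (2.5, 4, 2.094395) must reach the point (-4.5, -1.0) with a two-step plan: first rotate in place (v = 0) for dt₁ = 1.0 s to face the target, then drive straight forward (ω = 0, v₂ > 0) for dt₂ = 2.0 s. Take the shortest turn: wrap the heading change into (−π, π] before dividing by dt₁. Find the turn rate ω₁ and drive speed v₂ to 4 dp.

heading to target = atan2(-1−4, -4.5−2.5) = -2.5213
Δθ = wrap(-2.5213 − 2.0944) = 1.6674; ω₁ = Δθ/dt₁ = 1.6674
distance = √((-4.5−2.5)² + (-1−4)²) = 8.6023; v₂ = distance/dt₂ = 4.3012

ω₁ = 1.6674, v₂ = 4.3012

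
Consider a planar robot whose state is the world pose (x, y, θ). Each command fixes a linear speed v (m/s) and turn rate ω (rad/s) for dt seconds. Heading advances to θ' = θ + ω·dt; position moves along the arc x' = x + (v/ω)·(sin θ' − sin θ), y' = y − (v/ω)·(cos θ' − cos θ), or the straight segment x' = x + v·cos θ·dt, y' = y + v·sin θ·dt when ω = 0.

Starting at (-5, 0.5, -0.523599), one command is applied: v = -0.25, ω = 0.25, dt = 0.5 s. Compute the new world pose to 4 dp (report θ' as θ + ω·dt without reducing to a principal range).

θ' = -0.5236 + 0.25·0.5 = -0.3986
R = v/ω = -0.25/0.25 = -1.0000
x' = -5 + -1.0000·(sin -0.3986 − sin -0.5236) = -5.1119
y' = 0.5 − -1.0000·(cos -0.3986 − cos -0.5236) = 0.5556

(-5.1119, 0.5556, -0.3986)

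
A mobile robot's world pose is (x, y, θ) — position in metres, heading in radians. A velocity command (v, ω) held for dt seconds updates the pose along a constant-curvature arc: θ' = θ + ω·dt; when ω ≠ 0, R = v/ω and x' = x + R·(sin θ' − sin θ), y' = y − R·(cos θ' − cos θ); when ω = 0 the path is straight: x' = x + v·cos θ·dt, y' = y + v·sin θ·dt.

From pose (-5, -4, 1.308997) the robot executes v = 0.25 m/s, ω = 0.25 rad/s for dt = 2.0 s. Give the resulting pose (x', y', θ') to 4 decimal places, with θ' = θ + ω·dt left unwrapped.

θ' = 1.3090 + 0.25·2.0 = 1.8090
R = v/ω = 0.25/0.25 = 1.0000
x' = -5 + 1.0000·(sin 1.8090 − sin 1.3090) = -4.9942
y' = -4 − 1.0000·(cos 1.8090 − cos 1.3090) = -3.5052

(-4.9942, -3.5052, 1.8090)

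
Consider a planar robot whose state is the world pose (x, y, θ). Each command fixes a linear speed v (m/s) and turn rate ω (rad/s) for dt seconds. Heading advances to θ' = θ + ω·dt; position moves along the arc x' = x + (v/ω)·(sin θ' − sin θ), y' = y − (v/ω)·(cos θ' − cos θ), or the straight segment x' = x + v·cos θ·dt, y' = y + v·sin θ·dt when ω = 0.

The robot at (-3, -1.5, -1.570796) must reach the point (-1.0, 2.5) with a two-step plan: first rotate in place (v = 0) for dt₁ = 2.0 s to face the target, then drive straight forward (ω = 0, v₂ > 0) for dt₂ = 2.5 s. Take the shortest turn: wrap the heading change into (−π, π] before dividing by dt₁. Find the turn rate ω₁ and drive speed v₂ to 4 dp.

ω₁ = 1.3390, v₂ = 1.7889

heading to target = atan2(2.5−-1.5, -1−-3) = 1.1071
Δθ = wrap(1.1071 − -1.5708) = 2.6779; ω₁ = Δθ/dt₁ = 1.3390
distance = √((-1−-3)² + (2.5−-1.5)²) = 4.4721; v₂ = distance/dt₂ = 1.7889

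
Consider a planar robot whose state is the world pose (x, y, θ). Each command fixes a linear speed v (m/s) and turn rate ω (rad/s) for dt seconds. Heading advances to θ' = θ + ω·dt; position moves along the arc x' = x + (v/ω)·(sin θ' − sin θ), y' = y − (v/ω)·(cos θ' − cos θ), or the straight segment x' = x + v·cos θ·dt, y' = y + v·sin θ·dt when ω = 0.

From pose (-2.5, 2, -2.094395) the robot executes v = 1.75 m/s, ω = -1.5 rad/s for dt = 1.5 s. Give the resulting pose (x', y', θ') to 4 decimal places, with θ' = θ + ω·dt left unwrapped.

θ' = -2.0944 + -1.5·1.5 = -4.3444
R = v/ω = 1.75/-1.5 = -1.1667
x' = -2.5 + -1.1667·(sin -4.3444 − sin -2.0944) = -4.5989
y' = 2 − -1.1667·(cos -4.3444 − cos -2.0944) = 2.1636

(-4.5989, 2.1636, -4.3444)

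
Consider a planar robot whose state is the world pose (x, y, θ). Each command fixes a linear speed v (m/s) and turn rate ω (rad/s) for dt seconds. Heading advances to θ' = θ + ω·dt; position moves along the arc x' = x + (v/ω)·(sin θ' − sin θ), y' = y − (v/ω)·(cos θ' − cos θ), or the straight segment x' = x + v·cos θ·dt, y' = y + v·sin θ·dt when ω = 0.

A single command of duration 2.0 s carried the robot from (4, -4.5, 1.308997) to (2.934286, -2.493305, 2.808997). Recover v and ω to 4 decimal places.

v = 1.2500, ω = 0.7500

Δθ = 2.808997 − 1.308997 = 1.500000
ω = Δθ/dt = 1.500000/2.0 = 0.7500
R = −Δy/(cos θ' − cos θ) = 1.6667
v = R·ω = 1.6667·0.7500 = 1.2500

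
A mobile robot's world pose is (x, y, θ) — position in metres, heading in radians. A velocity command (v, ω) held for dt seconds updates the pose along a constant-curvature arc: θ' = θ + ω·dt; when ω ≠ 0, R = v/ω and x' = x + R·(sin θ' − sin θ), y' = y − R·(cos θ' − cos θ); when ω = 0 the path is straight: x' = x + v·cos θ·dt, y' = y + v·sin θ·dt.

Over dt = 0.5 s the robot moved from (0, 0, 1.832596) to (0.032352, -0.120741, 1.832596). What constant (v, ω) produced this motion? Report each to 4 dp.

v = -0.2500, ω = 0.0000

Δθ = 1.832596 − 1.832596 = 0.000000
ω = Δθ/dt = 0.000000/0.5 = 0.0000
ω = 0 → v = (Δx·cos θ + Δy·sin θ)/dt = -0.2500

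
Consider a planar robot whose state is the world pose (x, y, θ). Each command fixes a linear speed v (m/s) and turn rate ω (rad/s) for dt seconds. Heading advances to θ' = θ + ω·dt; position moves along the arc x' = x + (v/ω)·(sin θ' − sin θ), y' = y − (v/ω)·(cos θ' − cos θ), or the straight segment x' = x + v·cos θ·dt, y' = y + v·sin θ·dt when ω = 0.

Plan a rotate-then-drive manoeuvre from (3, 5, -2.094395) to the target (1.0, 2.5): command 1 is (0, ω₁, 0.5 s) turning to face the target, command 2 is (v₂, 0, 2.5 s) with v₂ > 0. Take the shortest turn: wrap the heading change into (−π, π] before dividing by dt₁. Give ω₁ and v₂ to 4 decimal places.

ω₁ = -0.3023, v₂ = 1.2806

heading to target = atan2(2.5−5, 1−3) = -2.2455
Δθ = wrap(-2.2455 − -2.0944) = -0.1511; ω₁ = Δθ/dt₁ = -0.3023
distance = √((1−3)² + (2.5−5)²) = 3.2016; v₂ = distance/dt₂ = 1.2806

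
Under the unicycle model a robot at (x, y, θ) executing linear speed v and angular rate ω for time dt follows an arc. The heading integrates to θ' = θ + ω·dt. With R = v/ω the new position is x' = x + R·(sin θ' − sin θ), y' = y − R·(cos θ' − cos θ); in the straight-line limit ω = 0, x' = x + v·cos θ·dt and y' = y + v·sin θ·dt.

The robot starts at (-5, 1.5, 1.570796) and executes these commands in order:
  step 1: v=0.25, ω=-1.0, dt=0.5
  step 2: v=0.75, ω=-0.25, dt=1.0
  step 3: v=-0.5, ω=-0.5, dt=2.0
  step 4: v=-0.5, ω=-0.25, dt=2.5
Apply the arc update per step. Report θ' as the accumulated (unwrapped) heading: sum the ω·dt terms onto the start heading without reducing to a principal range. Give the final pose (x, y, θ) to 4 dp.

step 1: θ'=1.0708 (R=-0.2500) → pose (-4.9694, 1.6199, 1.0708)
step 2: θ'=0.8208 (R=-3.0000) → pose (-4.5317, 2.2265, 0.8208)
step 3: θ'=-0.1792 (R=1.0000) → pose (-5.4416, 1.9241, -0.1792)
step 4: θ'=-0.8042 (R=2.0000) → pose (-6.5257, 2.5048, -0.8042)

(-6.5257, 2.5048, -0.8042)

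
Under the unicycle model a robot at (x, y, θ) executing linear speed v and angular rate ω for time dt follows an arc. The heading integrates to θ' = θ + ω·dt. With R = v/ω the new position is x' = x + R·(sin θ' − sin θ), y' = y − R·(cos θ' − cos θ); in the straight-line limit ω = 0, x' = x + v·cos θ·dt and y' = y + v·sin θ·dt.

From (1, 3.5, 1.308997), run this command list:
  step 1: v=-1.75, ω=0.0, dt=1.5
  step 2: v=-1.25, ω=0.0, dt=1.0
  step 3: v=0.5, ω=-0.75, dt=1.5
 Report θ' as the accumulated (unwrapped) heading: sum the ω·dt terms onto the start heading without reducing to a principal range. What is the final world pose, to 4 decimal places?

step 1: θ'=1.3090 (straight) → pose (0.3206, 0.9644, 1.3090)
step 2: θ'=1.3090 (straight) → pose (-0.0029, -0.2430, 1.3090)
step 3: θ'=0.1840 (R=-0.6667) → pose (0.5191, 0.2399, 0.1840)

(0.5191, 0.2399, 0.1840)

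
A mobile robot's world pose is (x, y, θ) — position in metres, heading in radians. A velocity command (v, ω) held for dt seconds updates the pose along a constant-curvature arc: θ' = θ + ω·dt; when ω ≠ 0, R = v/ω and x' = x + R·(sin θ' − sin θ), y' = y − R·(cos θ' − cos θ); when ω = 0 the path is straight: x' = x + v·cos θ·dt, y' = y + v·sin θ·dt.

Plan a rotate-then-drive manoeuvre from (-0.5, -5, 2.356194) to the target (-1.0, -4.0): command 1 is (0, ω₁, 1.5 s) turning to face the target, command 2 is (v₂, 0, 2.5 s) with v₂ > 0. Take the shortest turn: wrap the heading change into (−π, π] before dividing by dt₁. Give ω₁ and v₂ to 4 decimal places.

ω₁ = -0.2145, v₂ = 0.4472

heading to target = atan2(-4−-5, -1−-0.5) = 2.0344
Δθ = wrap(2.0344 − 2.3562) = -0.3218; ω₁ = Δθ/dt₁ = -0.2145
distance = √((-1−-0.5)² + (-4−-5)²) = 1.1180; v₂ = distance/dt₂ = 0.4472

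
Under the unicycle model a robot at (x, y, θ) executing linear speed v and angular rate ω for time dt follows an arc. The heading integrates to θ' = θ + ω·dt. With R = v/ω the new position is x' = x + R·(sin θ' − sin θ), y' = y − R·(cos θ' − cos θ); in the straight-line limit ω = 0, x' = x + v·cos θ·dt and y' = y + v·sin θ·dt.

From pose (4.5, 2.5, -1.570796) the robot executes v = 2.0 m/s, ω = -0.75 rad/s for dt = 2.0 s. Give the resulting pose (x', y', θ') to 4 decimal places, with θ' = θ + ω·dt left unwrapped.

θ' = -1.5708 + -0.75·2.0 = -3.0708
R = v/ω = 2.0/-0.75 = -2.6667
x' = 4.5 + -2.6667·(sin -3.0708 − sin -1.5708) = 2.0220
y' = 2.5 − -2.6667·(cos -3.0708 − cos -1.5708) = -0.1600

(2.0220, -0.1600, -3.0708)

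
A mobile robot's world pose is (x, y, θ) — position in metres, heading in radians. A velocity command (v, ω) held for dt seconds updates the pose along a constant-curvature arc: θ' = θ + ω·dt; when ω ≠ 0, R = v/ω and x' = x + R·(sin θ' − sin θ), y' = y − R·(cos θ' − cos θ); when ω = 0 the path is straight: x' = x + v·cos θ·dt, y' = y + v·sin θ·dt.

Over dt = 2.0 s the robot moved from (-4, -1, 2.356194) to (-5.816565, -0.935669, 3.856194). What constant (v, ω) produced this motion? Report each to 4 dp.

v = 1.0000, ω = 0.7500

Δθ = 3.856194 − 2.356194 = 1.500000
ω = Δθ/dt = 1.500000/2.0 = 0.7500
R = Δx/(sin θ' − sin θ) = 1.3333
v = R·ω = 1.3333·0.7500 = 1.0000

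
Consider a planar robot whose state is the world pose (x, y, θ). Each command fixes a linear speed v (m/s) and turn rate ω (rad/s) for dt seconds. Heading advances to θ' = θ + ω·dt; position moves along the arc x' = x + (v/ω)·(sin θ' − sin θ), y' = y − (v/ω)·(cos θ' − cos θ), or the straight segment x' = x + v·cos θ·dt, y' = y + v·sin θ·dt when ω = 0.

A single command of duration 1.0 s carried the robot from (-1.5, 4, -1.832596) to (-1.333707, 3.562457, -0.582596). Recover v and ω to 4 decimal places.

Δθ = -0.582596 − -1.832596 = 1.250000
ω = Δθ/dt = 1.250000/1.0 = 1.2500
R = −Δy/(cos θ' − cos θ) = 0.4000
v = R·ω = 0.4000·1.2500 = 0.5000

v = 0.5000, ω = 1.2500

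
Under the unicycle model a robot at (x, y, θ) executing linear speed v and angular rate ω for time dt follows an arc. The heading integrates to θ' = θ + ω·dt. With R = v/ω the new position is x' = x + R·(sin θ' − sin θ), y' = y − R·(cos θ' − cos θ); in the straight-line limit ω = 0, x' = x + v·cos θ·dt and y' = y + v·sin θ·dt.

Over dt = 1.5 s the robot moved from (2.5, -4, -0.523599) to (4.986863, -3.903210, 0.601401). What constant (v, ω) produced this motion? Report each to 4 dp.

Δθ = 0.601401 − -0.523599 = 1.125000
ω = Δθ/dt = 1.125000/1.5 = 0.7500
R = Δx/(sin θ' − sin θ) = 2.3333
v = R·ω = 2.3333·0.7500 = 1.7500

v = 1.7500, ω = 0.7500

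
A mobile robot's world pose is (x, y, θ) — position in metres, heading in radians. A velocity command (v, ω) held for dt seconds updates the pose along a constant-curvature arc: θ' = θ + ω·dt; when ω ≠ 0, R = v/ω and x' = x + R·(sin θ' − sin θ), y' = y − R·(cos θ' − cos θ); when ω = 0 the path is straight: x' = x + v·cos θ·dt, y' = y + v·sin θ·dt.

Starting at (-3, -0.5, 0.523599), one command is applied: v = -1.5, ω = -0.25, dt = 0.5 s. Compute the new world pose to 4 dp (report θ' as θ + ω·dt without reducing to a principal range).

θ' = 0.5236 + -0.25·0.5 = 0.3986
R = v/ω = -1.5/-0.25 = 6.0000
x' = -3 + 6.0000·(sin 0.3986 − sin 0.5236) = -3.6712
y' = -0.5 − 6.0000·(cos 0.3986 − cos 0.5236) = -0.8335

(-3.6712, -0.8335, 0.3986)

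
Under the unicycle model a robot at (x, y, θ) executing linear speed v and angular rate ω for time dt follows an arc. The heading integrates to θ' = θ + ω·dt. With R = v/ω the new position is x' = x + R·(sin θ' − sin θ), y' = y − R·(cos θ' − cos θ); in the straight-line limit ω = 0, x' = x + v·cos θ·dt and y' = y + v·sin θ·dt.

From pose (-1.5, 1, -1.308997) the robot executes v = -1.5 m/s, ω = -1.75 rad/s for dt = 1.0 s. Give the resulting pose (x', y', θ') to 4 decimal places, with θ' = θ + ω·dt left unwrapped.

(-0.7428, 2.0761, -3.0590)

θ' = -1.3090 + -1.75·1.0 = -3.0590
R = v/ω = -1.5/-1.75 = 0.8571
x' = -1.5 + 0.8571·(sin -3.0590 − sin -1.3090) = -0.7428
y' = 1 − 0.8571·(cos -3.0590 − cos -1.3090) = 2.0761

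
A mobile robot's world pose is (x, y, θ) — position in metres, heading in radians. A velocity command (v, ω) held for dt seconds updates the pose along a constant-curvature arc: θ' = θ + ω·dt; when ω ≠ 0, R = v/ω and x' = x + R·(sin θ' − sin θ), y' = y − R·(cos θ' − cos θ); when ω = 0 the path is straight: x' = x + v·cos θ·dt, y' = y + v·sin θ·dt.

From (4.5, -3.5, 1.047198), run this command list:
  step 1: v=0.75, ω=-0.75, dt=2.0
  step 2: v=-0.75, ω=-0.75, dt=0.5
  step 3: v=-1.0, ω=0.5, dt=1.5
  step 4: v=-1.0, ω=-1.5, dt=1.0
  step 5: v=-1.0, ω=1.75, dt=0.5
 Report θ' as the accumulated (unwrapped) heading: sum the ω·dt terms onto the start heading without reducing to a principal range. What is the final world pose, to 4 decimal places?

step 1: θ'=-0.4528 (R=-1.0000) → pose (5.8035, -3.1008, -0.4528)
step 2: θ'=-0.8278 (R=1.0000) → pose (5.5046, -2.8780, -0.8278)
step 3: θ'=-0.0778 (R=-2.0000) → pose (4.1871, -2.2371, -0.0778)
step 4: θ'=-1.5778 (R=0.6667) → pose (3.5723, -1.5678, -1.5778)
step 5: θ'=-0.7028 (R=-0.5714) → pose (3.3702, -1.1277, -0.7028)

(3.3702, -1.1277, -0.7028)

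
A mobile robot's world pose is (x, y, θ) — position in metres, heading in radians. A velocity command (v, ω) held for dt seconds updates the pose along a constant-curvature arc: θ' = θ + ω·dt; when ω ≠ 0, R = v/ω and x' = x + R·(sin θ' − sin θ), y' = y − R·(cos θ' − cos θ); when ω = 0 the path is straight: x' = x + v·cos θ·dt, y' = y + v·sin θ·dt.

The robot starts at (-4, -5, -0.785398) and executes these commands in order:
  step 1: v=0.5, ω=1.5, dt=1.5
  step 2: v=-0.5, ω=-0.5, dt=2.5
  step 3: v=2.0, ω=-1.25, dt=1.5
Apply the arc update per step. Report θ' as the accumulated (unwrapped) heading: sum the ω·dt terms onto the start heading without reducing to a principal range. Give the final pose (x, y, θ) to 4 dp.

step 1: θ'=1.4646 (R=0.3333) → pose (-3.4328, -4.7996, 1.4646)
step 2: θ'=0.2146 (R=1.0000) → pose (-4.2143, -5.6707, 0.2146)
step 3: θ'=-1.6604 (R=-1.6000) → pose (-2.2799, -7.3772, -1.6604)

(-2.2799, -7.3772, -1.6604)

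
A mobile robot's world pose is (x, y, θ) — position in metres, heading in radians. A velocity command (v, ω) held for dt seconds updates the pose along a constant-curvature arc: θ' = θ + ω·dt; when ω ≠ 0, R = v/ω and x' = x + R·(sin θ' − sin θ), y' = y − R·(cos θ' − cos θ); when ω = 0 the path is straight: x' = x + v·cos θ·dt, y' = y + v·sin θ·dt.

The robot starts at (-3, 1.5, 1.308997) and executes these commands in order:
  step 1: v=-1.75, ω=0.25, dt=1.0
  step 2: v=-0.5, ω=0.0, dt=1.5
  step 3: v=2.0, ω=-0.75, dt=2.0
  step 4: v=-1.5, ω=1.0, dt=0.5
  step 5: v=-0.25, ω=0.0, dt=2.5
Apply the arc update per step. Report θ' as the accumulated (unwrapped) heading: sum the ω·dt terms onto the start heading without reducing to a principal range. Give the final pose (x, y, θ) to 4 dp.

(-1.9746, 1.0943, 0.5590)

step 1: θ'=1.5590 (R=-7.0000) → pose (-3.2380, -0.2291, 1.5590)
step 2: θ'=1.5590 (straight) → pose (-3.2469, -0.9791, 1.5590)
step 3: θ'=0.0590 (R=-2.6667) → pose (-0.7376, 1.6515, 0.0590)
step 4: θ'=0.5590 (R=-1.5000) → pose (-1.4447, 1.4258, 0.5590)
step 5: θ'=0.5590 (straight) → pose (-1.9746, 1.0943, 0.5590)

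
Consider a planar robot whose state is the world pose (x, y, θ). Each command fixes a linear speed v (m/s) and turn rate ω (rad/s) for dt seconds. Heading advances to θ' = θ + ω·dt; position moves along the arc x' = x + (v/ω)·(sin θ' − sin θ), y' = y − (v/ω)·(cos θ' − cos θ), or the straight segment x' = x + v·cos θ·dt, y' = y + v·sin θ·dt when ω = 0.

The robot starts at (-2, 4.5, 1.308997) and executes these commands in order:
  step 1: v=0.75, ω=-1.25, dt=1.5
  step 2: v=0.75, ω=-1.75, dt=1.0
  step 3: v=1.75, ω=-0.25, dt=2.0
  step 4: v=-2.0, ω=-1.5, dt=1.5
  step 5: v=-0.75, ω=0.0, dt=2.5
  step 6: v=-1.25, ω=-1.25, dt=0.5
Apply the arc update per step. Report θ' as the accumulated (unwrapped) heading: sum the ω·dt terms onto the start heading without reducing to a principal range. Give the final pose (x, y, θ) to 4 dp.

(-3.2710, -1.6540, -5.6910)

step 1: θ'=-0.5660 (R=-0.6000) → pose (-1.0987, 4.8511, -0.5660)
step 2: θ'=-2.3160 (R=-0.4286) → pose (-1.0135, 4.1988, -2.3160)
step 3: θ'=-2.8160 (R=-7.0000) → pose (-3.9191, 2.3134, -2.8160)
step 4: θ'=-5.0660 (R=1.3333) → pose (-2.2418, 0.5884, -5.0660)
step 5: θ'=-5.0660 (straight) → pose (-2.8911, -1.1706, -5.0660)
step 6: θ'=-5.6910 (R=1.0000) → pose (-3.2710, -1.6540, -5.6910)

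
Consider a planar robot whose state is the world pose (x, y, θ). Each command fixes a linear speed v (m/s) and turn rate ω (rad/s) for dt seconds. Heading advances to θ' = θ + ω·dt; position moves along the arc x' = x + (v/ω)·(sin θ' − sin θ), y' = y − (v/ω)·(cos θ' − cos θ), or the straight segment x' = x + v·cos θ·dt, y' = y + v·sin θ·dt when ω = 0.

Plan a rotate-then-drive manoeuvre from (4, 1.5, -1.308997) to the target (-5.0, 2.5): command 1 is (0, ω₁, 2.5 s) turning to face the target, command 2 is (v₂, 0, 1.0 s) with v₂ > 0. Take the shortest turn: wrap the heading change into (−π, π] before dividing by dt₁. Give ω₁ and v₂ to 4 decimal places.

heading to target = atan2(2.5−1.5, -5−4) = 3.0309
Δθ = wrap(3.0309 − -1.3090) = -1.9433; ω₁ = Δθ/dt₁ = -0.7773
distance = √((-5−4)² + (2.5−1.5)²) = 9.0554; v₂ = distance/dt₂ = 9.0554

ω₁ = -0.7773, v₂ = 9.0554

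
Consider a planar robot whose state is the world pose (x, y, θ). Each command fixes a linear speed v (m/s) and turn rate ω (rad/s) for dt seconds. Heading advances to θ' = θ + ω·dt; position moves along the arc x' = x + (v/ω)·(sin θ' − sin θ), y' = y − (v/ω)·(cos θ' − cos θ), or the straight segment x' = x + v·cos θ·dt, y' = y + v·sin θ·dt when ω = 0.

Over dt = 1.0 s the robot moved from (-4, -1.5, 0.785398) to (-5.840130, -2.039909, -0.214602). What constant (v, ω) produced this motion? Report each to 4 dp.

v = -2.0000, ω = -1.0000

Δθ = -0.214602 − 0.785398 = -1.000000
ω = Δθ/dt = -1.000000/1.0 = -1.0000
R = Δx/(sin θ' − sin θ) = 2.0000
v = R·ω = 2.0000·-1.0000 = -2.0000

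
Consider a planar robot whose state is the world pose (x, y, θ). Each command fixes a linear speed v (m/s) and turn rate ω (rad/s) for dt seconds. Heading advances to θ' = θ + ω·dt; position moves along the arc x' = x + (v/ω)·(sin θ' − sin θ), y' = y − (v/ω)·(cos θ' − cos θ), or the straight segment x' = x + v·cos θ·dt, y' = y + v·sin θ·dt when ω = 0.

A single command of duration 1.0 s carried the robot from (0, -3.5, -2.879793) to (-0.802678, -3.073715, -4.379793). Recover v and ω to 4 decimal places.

Δθ = -4.379793 − -2.879793 = -1.500000
ω = Δθ/dt = -1.500000/1.0 = -1.5000
R = Δx/(sin θ' − sin θ) = -0.6667
v = R·ω = -0.6667·-1.5000 = 1.0000

v = 1.0000, ω = -1.5000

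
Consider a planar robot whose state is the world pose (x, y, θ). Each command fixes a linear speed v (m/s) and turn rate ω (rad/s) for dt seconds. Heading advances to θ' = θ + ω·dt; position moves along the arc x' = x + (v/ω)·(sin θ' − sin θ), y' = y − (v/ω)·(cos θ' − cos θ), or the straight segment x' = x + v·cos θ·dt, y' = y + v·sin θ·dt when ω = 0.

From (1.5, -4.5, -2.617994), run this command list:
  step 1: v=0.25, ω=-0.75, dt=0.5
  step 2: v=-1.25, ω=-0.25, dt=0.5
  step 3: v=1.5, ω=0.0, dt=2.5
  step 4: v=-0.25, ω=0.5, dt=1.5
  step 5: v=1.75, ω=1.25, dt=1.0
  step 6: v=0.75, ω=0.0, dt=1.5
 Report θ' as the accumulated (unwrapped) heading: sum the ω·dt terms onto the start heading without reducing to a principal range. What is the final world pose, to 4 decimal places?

(-1.1950, -7.0593, -1.1180)

step 1: θ'=-2.9930 (R=-0.3333) → pose (1.3827, -4.5410, -2.9930)
step 2: θ'=-3.1180 (R=5.0000) → pose (2.0050, -4.4873, -3.1180)
step 3: θ'=-3.1180 (straight) → pose (-1.7440, -4.5758, -3.1180)
step 4: θ'=-2.3680 (R=-0.5000) → pose (-1.4064, -4.4336, -2.3680)
step 5: θ'=-1.1180 (R=1.4000) → pose (-1.6871, -6.0476, -1.1180)
step 6: θ'=-1.1180 (straight) → pose (-1.1950, -7.0593, -1.1180)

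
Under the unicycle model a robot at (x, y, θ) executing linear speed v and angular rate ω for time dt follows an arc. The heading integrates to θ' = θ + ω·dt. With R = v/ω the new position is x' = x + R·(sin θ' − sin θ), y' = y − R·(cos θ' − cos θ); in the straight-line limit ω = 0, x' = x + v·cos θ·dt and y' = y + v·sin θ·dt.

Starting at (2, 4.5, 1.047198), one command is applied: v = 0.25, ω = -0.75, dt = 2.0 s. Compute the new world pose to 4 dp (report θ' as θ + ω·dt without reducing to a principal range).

θ' = 1.0472 + -0.75·2.0 = -0.4528
R = v/ω = 0.25/-0.75 = -0.3333
x' = 2 + -0.3333·(sin -0.4528 − sin 1.0472) = 2.4345
y' = 4.5 − -0.3333·(cos -0.4528 − cos 1.0472) = 4.6331

(2.4345, 4.6331, -0.4528)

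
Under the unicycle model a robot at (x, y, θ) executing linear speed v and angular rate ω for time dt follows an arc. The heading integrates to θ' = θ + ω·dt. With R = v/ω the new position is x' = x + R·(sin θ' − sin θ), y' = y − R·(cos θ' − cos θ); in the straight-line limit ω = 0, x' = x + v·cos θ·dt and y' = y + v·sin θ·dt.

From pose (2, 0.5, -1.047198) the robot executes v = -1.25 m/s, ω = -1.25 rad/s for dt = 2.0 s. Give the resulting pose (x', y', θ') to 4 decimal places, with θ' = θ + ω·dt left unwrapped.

(3.2606, 1.9189, -3.5472)

θ' = -1.0472 + -1.25·2.0 = -3.5472
R = v/ω = -1.25/-1.25 = 1.0000
x' = 2 + 1.0000·(sin -3.5472 − sin -1.0472) = 3.2606
y' = 0.5 − 1.0000·(cos -3.5472 − cos -1.0472) = 1.9189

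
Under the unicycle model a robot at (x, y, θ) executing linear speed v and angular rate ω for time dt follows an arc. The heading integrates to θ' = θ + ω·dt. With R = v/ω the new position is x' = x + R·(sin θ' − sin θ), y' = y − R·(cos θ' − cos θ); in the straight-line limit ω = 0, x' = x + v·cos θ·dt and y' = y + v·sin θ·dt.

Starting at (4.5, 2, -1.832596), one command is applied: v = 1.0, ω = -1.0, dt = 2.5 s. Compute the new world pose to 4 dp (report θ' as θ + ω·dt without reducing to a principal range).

θ' = -1.8326 + -1.0·2.5 = -4.3326
R = v/ω = 1.0/-1.0 = -1.0000
x' = 4.5 + -1.0000·(sin -4.3326 − sin -1.8326) = 2.6053
y' = 2 − -1.0000·(cos -4.3326 − cos -1.8326) = 1.8881

(2.6053, 1.8881, -4.3326)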